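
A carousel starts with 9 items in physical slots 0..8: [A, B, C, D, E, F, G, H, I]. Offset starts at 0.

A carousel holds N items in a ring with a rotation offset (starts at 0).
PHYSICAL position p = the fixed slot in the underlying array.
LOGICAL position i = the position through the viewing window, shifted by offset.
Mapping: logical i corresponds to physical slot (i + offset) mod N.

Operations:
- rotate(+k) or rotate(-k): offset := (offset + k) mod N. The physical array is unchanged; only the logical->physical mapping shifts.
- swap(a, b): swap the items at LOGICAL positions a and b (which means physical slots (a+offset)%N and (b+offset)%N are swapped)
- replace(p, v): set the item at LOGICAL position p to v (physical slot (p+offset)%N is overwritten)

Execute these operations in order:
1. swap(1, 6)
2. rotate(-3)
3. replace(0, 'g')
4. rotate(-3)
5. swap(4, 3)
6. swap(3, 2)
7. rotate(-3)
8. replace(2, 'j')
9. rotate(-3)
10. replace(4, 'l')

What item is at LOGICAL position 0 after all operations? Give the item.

After op 1 (swap(1, 6)): offset=0, physical=[A,G,C,D,E,F,B,H,I], logical=[A,G,C,D,E,F,B,H,I]
After op 2 (rotate(-3)): offset=6, physical=[A,G,C,D,E,F,B,H,I], logical=[B,H,I,A,G,C,D,E,F]
After op 3 (replace(0, 'g')): offset=6, physical=[A,G,C,D,E,F,g,H,I], logical=[g,H,I,A,G,C,D,E,F]
After op 4 (rotate(-3)): offset=3, physical=[A,G,C,D,E,F,g,H,I], logical=[D,E,F,g,H,I,A,G,C]
After op 5 (swap(4, 3)): offset=3, physical=[A,G,C,D,E,F,H,g,I], logical=[D,E,F,H,g,I,A,G,C]
After op 6 (swap(3, 2)): offset=3, physical=[A,G,C,D,E,H,F,g,I], logical=[D,E,H,F,g,I,A,G,C]
After op 7 (rotate(-3)): offset=0, physical=[A,G,C,D,E,H,F,g,I], logical=[A,G,C,D,E,H,F,g,I]
After op 8 (replace(2, 'j')): offset=0, physical=[A,G,j,D,E,H,F,g,I], logical=[A,G,j,D,E,H,F,g,I]
After op 9 (rotate(-3)): offset=6, physical=[A,G,j,D,E,H,F,g,I], logical=[F,g,I,A,G,j,D,E,H]
After op 10 (replace(4, 'l')): offset=6, physical=[A,l,j,D,E,H,F,g,I], logical=[F,g,I,A,l,j,D,E,H]

Answer: F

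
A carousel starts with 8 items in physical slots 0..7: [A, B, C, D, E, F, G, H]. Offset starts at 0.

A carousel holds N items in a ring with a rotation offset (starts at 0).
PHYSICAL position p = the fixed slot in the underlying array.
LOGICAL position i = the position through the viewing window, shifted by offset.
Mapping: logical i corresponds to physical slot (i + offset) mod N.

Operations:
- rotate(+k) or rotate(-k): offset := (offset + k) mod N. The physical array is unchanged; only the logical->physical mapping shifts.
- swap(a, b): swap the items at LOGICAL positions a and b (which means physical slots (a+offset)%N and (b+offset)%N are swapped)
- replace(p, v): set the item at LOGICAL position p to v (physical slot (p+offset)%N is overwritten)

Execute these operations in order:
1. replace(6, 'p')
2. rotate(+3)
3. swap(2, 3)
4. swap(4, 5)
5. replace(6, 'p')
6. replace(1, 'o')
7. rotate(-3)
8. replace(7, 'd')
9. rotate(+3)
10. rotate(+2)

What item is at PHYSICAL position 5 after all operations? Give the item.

After op 1 (replace(6, 'p')): offset=0, physical=[A,B,C,D,E,F,p,H], logical=[A,B,C,D,E,F,p,H]
After op 2 (rotate(+3)): offset=3, physical=[A,B,C,D,E,F,p,H], logical=[D,E,F,p,H,A,B,C]
After op 3 (swap(2, 3)): offset=3, physical=[A,B,C,D,E,p,F,H], logical=[D,E,p,F,H,A,B,C]
After op 4 (swap(4, 5)): offset=3, physical=[H,B,C,D,E,p,F,A], logical=[D,E,p,F,A,H,B,C]
After op 5 (replace(6, 'p')): offset=3, physical=[H,p,C,D,E,p,F,A], logical=[D,E,p,F,A,H,p,C]
After op 6 (replace(1, 'o')): offset=3, physical=[H,p,C,D,o,p,F,A], logical=[D,o,p,F,A,H,p,C]
After op 7 (rotate(-3)): offset=0, physical=[H,p,C,D,o,p,F,A], logical=[H,p,C,D,o,p,F,A]
After op 8 (replace(7, 'd')): offset=0, physical=[H,p,C,D,o,p,F,d], logical=[H,p,C,D,o,p,F,d]
After op 9 (rotate(+3)): offset=3, physical=[H,p,C,D,o,p,F,d], logical=[D,o,p,F,d,H,p,C]
After op 10 (rotate(+2)): offset=5, physical=[H,p,C,D,o,p,F,d], logical=[p,F,d,H,p,C,D,o]

Answer: p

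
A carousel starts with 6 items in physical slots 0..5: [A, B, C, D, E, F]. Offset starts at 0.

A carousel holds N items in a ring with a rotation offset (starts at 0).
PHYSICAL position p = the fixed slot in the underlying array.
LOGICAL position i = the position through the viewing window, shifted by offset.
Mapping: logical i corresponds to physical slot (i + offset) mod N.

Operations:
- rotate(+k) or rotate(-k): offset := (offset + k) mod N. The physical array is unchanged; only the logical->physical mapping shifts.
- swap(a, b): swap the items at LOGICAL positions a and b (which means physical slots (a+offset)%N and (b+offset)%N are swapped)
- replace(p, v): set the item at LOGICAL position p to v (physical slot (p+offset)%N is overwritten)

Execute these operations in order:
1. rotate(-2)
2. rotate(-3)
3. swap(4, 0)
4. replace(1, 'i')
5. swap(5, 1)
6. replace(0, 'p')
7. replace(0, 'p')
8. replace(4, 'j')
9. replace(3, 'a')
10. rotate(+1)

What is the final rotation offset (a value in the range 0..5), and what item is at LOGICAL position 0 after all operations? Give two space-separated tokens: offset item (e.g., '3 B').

Answer: 2 A

Derivation:
After op 1 (rotate(-2)): offset=4, physical=[A,B,C,D,E,F], logical=[E,F,A,B,C,D]
After op 2 (rotate(-3)): offset=1, physical=[A,B,C,D,E,F], logical=[B,C,D,E,F,A]
After op 3 (swap(4, 0)): offset=1, physical=[A,F,C,D,E,B], logical=[F,C,D,E,B,A]
After op 4 (replace(1, 'i')): offset=1, physical=[A,F,i,D,E,B], logical=[F,i,D,E,B,A]
After op 5 (swap(5, 1)): offset=1, physical=[i,F,A,D,E,B], logical=[F,A,D,E,B,i]
After op 6 (replace(0, 'p')): offset=1, physical=[i,p,A,D,E,B], logical=[p,A,D,E,B,i]
After op 7 (replace(0, 'p')): offset=1, physical=[i,p,A,D,E,B], logical=[p,A,D,E,B,i]
After op 8 (replace(4, 'j')): offset=1, physical=[i,p,A,D,E,j], logical=[p,A,D,E,j,i]
After op 9 (replace(3, 'a')): offset=1, physical=[i,p,A,D,a,j], logical=[p,A,D,a,j,i]
After op 10 (rotate(+1)): offset=2, physical=[i,p,A,D,a,j], logical=[A,D,a,j,i,p]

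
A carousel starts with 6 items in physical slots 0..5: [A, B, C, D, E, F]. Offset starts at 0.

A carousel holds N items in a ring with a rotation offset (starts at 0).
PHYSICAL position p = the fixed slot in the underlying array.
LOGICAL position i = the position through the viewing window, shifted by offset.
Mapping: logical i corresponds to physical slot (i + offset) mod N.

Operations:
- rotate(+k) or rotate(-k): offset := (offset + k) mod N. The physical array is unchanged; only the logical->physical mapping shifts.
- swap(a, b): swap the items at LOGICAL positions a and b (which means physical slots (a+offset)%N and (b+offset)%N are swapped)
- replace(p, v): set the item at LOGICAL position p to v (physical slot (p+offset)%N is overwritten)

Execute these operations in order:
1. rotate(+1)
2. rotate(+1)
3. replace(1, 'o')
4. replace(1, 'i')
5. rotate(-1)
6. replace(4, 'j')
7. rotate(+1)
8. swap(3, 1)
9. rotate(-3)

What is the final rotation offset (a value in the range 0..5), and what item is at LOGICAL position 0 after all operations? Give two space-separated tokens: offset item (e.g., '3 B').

After op 1 (rotate(+1)): offset=1, physical=[A,B,C,D,E,F], logical=[B,C,D,E,F,A]
After op 2 (rotate(+1)): offset=2, physical=[A,B,C,D,E,F], logical=[C,D,E,F,A,B]
After op 3 (replace(1, 'o')): offset=2, physical=[A,B,C,o,E,F], logical=[C,o,E,F,A,B]
After op 4 (replace(1, 'i')): offset=2, physical=[A,B,C,i,E,F], logical=[C,i,E,F,A,B]
After op 5 (rotate(-1)): offset=1, physical=[A,B,C,i,E,F], logical=[B,C,i,E,F,A]
After op 6 (replace(4, 'j')): offset=1, physical=[A,B,C,i,E,j], logical=[B,C,i,E,j,A]
After op 7 (rotate(+1)): offset=2, physical=[A,B,C,i,E,j], logical=[C,i,E,j,A,B]
After op 8 (swap(3, 1)): offset=2, physical=[A,B,C,j,E,i], logical=[C,j,E,i,A,B]
After op 9 (rotate(-3)): offset=5, physical=[A,B,C,j,E,i], logical=[i,A,B,C,j,E]

Answer: 5 i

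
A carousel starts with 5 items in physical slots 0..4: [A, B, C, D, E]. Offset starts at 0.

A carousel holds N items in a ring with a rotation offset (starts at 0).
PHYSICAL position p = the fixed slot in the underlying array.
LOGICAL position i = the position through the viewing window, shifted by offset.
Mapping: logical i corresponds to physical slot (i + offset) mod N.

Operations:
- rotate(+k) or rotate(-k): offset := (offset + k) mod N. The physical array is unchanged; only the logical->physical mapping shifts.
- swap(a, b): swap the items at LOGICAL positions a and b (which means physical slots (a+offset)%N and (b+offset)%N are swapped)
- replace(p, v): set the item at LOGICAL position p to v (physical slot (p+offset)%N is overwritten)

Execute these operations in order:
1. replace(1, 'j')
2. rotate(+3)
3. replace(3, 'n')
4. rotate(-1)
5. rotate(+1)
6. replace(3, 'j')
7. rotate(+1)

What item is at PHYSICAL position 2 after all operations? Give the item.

After op 1 (replace(1, 'j')): offset=0, physical=[A,j,C,D,E], logical=[A,j,C,D,E]
After op 2 (rotate(+3)): offset=3, physical=[A,j,C,D,E], logical=[D,E,A,j,C]
After op 3 (replace(3, 'n')): offset=3, physical=[A,n,C,D,E], logical=[D,E,A,n,C]
After op 4 (rotate(-1)): offset=2, physical=[A,n,C,D,E], logical=[C,D,E,A,n]
After op 5 (rotate(+1)): offset=3, physical=[A,n,C,D,E], logical=[D,E,A,n,C]
After op 6 (replace(3, 'j')): offset=3, physical=[A,j,C,D,E], logical=[D,E,A,j,C]
After op 7 (rotate(+1)): offset=4, physical=[A,j,C,D,E], logical=[E,A,j,C,D]

Answer: C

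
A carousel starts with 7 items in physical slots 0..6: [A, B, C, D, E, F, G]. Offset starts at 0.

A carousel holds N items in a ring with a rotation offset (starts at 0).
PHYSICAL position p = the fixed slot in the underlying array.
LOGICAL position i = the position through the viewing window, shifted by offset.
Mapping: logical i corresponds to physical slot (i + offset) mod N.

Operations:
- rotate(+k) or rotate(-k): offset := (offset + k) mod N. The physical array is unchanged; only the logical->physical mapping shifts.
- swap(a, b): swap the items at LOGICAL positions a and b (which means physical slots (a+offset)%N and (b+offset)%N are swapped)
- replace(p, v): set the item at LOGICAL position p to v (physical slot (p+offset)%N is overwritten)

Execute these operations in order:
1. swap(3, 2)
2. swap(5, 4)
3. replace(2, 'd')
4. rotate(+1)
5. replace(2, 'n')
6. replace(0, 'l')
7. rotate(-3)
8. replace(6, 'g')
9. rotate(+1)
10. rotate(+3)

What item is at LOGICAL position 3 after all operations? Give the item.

After op 1 (swap(3, 2)): offset=0, physical=[A,B,D,C,E,F,G], logical=[A,B,D,C,E,F,G]
After op 2 (swap(5, 4)): offset=0, physical=[A,B,D,C,F,E,G], logical=[A,B,D,C,F,E,G]
After op 3 (replace(2, 'd')): offset=0, physical=[A,B,d,C,F,E,G], logical=[A,B,d,C,F,E,G]
After op 4 (rotate(+1)): offset=1, physical=[A,B,d,C,F,E,G], logical=[B,d,C,F,E,G,A]
After op 5 (replace(2, 'n')): offset=1, physical=[A,B,d,n,F,E,G], logical=[B,d,n,F,E,G,A]
After op 6 (replace(0, 'l')): offset=1, physical=[A,l,d,n,F,E,G], logical=[l,d,n,F,E,G,A]
After op 7 (rotate(-3)): offset=5, physical=[A,l,d,n,F,E,G], logical=[E,G,A,l,d,n,F]
After op 8 (replace(6, 'g')): offset=5, physical=[A,l,d,n,g,E,G], logical=[E,G,A,l,d,n,g]
After op 9 (rotate(+1)): offset=6, physical=[A,l,d,n,g,E,G], logical=[G,A,l,d,n,g,E]
After op 10 (rotate(+3)): offset=2, physical=[A,l,d,n,g,E,G], logical=[d,n,g,E,G,A,l]

Answer: E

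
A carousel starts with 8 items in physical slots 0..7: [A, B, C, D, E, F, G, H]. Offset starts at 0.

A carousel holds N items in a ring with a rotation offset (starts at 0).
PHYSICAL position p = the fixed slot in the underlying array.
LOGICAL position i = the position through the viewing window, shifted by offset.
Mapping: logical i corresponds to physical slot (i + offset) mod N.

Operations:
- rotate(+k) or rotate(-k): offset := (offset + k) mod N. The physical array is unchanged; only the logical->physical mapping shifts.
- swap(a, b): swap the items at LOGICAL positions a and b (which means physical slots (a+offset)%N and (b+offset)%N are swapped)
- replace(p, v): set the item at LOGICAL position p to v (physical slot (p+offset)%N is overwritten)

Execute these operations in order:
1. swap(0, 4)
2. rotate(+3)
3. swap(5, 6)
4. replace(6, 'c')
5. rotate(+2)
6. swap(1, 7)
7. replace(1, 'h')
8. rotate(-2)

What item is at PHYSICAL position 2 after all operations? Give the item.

Answer: C

Derivation:
After op 1 (swap(0, 4)): offset=0, physical=[E,B,C,D,A,F,G,H], logical=[E,B,C,D,A,F,G,H]
After op 2 (rotate(+3)): offset=3, physical=[E,B,C,D,A,F,G,H], logical=[D,A,F,G,H,E,B,C]
After op 3 (swap(5, 6)): offset=3, physical=[B,E,C,D,A,F,G,H], logical=[D,A,F,G,H,B,E,C]
After op 4 (replace(6, 'c')): offset=3, physical=[B,c,C,D,A,F,G,H], logical=[D,A,F,G,H,B,c,C]
After op 5 (rotate(+2)): offset=5, physical=[B,c,C,D,A,F,G,H], logical=[F,G,H,B,c,C,D,A]
After op 6 (swap(1, 7)): offset=5, physical=[B,c,C,D,G,F,A,H], logical=[F,A,H,B,c,C,D,G]
After op 7 (replace(1, 'h')): offset=5, physical=[B,c,C,D,G,F,h,H], logical=[F,h,H,B,c,C,D,G]
After op 8 (rotate(-2)): offset=3, physical=[B,c,C,D,G,F,h,H], logical=[D,G,F,h,H,B,c,C]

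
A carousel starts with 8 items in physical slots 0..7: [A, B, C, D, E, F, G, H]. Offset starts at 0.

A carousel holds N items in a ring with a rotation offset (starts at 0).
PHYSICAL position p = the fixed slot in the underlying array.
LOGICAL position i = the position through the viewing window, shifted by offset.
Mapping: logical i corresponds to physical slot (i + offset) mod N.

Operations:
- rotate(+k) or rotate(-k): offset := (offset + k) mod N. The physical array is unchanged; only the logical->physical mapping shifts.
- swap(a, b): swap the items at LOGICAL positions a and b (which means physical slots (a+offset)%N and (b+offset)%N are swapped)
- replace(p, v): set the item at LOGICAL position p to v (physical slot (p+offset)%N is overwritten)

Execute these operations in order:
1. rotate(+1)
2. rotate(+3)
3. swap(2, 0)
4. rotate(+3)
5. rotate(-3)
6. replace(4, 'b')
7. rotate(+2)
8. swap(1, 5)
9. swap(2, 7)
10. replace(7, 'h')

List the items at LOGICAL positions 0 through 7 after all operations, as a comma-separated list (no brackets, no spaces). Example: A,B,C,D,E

After op 1 (rotate(+1)): offset=1, physical=[A,B,C,D,E,F,G,H], logical=[B,C,D,E,F,G,H,A]
After op 2 (rotate(+3)): offset=4, physical=[A,B,C,D,E,F,G,H], logical=[E,F,G,H,A,B,C,D]
After op 3 (swap(2, 0)): offset=4, physical=[A,B,C,D,G,F,E,H], logical=[G,F,E,H,A,B,C,D]
After op 4 (rotate(+3)): offset=7, physical=[A,B,C,D,G,F,E,H], logical=[H,A,B,C,D,G,F,E]
After op 5 (rotate(-3)): offset=4, physical=[A,B,C,D,G,F,E,H], logical=[G,F,E,H,A,B,C,D]
After op 6 (replace(4, 'b')): offset=4, physical=[b,B,C,D,G,F,E,H], logical=[G,F,E,H,b,B,C,D]
After op 7 (rotate(+2)): offset=6, physical=[b,B,C,D,G,F,E,H], logical=[E,H,b,B,C,D,G,F]
After op 8 (swap(1, 5)): offset=6, physical=[b,B,C,H,G,F,E,D], logical=[E,D,b,B,C,H,G,F]
After op 9 (swap(2, 7)): offset=6, physical=[F,B,C,H,G,b,E,D], logical=[E,D,F,B,C,H,G,b]
After op 10 (replace(7, 'h')): offset=6, physical=[F,B,C,H,G,h,E,D], logical=[E,D,F,B,C,H,G,h]

Answer: E,D,F,B,C,H,G,h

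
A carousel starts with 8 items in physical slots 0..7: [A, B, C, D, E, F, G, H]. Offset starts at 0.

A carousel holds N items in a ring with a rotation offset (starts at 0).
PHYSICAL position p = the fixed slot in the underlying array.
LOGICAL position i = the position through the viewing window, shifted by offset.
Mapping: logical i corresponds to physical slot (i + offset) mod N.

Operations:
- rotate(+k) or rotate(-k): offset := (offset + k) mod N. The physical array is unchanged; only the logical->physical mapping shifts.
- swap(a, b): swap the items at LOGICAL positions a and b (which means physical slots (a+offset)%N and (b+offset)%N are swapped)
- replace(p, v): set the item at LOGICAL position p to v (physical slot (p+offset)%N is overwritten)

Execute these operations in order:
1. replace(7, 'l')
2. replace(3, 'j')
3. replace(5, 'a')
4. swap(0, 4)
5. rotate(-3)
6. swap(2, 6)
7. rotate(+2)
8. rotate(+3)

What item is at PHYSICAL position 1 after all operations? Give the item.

Answer: B

Derivation:
After op 1 (replace(7, 'l')): offset=0, physical=[A,B,C,D,E,F,G,l], logical=[A,B,C,D,E,F,G,l]
After op 2 (replace(3, 'j')): offset=0, physical=[A,B,C,j,E,F,G,l], logical=[A,B,C,j,E,F,G,l]
After op 3 (replace(5, 'a')): offset=0, physical=[A,B,C,j,E,a,G,l], logical=[A,B,C,j,E,a,G,l]
After op 4 (swap(0, 4)): offset=0, physical=[E,B,C,j,A,a,G,l], logical=[E,B,C,j,A,a,G,l]
After op 5 (rotate(-3)): offset=5, physical=[E,B,C,j,A,a,G,l], logical=[a,G,l,E,B,C,j,A]
After op 6 (swap(2, 6)): offset=5, physical=[E,B,C,l,A,a,G,j], logical=[a,G,j,E,B,C,l,A]
After op 7 (rotate(+2)): offset=7, physical=[E,B,C,l,A,a,G,j], logical=[j,E,B,C,l,A,a,G]
After op 8 (rotate(+3)): offset=2, physical=[E,B,C,l,A,a,G,j], logical=[C,l,A,a,G,j,E,B]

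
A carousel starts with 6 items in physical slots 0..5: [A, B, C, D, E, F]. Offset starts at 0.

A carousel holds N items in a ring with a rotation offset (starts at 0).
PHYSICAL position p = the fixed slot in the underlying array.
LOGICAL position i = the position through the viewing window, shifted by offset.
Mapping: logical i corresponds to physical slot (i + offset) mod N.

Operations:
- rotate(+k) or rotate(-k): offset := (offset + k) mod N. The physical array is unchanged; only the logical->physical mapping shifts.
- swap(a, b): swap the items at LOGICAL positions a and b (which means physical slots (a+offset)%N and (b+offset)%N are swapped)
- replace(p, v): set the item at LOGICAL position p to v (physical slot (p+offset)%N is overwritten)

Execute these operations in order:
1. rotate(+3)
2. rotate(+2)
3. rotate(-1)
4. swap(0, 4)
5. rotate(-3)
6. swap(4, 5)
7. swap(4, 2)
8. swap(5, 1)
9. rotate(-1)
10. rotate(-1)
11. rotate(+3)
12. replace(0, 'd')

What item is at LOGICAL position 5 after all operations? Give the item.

After op 1 (rotate(+3)): offset=3, physical=[A,B,C,D,E,F], logical=[D,E,F,A,B,C]
After op 2 (rotate(+2)): offset=5, physical=[A,B,C,D,E,F], logical=[F,A,B,C,D,E]
After op 3 (rotate(-1)): offset=4, physical=[A,B,C,D,E,F], logical=[E,F,A,B,C,D]
After op 4 (swap(0, 4)): offset=4, physical=[A,B,E,D,C,F], logical=[C,F,A,B,E,D]
After op 5 (rotate(-3)): offset=1, physical=[A,B,E,D,C,F], logical=[B,E,D,C,F,A]
After op 6 (swap(4, 5)): offset=1, physical=[F,B,E,D,C,A], logical=[B,E,D,C,A,F]
After op 7 (swap(4, 2)): offset=1, physical=[F,B,E,A,C,D], logical=[B,E,A,C,D,F]
After op 8 (swap(5, 1)): offset=1, physical=[E,B,F,A,C,D], logical=[B,F,A,C,D,E]
After op 9 (rotate(-1)): offset=0, physical=[E,B,F,A,C,D], logical=[E,B,F,A,C,D]
After op 10 (rotate(-1)): offset=5, physical=[E,B,F,A,C,D], logical=[D,E,B,F,A,C]
After op 11 (rotate(+3)): offset=2, physical=[E,B,F,A,C,D], logical=[F,A,C,D,E,B]
After op 12 (replace(0, 'd')): offset=2, physical=[E,B,d,A,C,D], logical=[d,A,C,D,E,B]

Answer: B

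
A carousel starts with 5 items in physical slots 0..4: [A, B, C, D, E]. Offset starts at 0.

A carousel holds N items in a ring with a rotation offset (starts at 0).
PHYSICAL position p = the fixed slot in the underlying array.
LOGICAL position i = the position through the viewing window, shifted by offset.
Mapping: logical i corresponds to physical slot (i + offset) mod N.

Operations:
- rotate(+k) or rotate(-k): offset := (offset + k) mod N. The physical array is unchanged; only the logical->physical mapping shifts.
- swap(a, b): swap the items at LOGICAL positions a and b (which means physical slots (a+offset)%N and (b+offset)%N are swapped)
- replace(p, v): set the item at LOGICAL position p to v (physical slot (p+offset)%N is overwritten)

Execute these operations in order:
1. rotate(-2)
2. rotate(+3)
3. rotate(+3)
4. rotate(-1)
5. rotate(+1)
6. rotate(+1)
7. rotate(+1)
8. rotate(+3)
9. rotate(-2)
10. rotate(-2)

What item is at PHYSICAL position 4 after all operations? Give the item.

Answer: E

Derivation:
After op 1 (rotate(-2)): offset=3, physical=[A,B,C,D,E], logical=[D,E,A,B,C]
After op 2 (rotate(+3)): offset=1, physical=[A,B,C,D,E], logical=[B,C,D,E,A]
After op 3 (rotate(+3)): offset=4, physical=[A,B,C,D,E], logical=[E,A,B,C,D]
After op 4 (rotate(-1)): offset=3, physical=[A,B,C,D,E], logical=[D,E,A,B,C]
After op 5 (rotate(+1)): offset=4, physical=[A,B,C,D,E], logical=[E,A,B,C,D]
After op 6 (rotate(+1)): offset=0, physical=[A,B,C,D,E], logical=[A,B,C,D,E]
After op 7 (rotate(+1)): offset=1, physical=[A,B,C,D,E], logical=[B,C,D,E,A]
After op 8 (rotate(+3)): offset=4, physical=[A,B,C,D,E], logical=[E,A,B,C,D]
After op 9 (rotate(-2)): offset=2, physical=[A,B,C,D,E], logical=[C,D,E,A,B]
After op 10 (rotate(-2)): offset=0, physical=[A,B,C,D,E], logical=[A,B,C,D,E]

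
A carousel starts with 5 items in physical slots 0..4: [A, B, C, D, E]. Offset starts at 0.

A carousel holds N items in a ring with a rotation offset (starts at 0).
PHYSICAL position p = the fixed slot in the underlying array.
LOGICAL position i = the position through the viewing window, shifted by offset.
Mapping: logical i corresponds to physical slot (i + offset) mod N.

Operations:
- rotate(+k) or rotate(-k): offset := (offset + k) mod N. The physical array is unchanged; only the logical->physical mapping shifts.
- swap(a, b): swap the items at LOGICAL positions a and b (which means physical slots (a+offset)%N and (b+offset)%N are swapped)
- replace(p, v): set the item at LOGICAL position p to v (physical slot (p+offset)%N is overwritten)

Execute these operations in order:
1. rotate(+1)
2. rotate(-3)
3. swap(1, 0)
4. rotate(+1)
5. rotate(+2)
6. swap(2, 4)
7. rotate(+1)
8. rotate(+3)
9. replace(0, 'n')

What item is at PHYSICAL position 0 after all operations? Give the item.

After op 1 (rotate(+1)): offset=1, physical=[A,B,C,D,E], logical=[B,C,D,E,A]
After op 2 (rotate(-3)): offset=3, physical=[A,B,C,D,E], logical=[D,E,A,B,C]
After op 3 (swap(1, 0)): offset=3, physical=[A,B,C,E,D], logical=[E,D,A,B,C]
After op 4 (rotate(+1)): offset=4, physical=[A,B,C,E,D], logical=[D,A,B,C,E]
After op 5 (rotate(+2)): offset=1, physical=[A,B,C,E,D], logical=[B,C,E,D,A]
After op 6 (swap(2, 4)): offset=1, physical=[E,B,C,A,D], logical=[B,C,A,D,E]
After op 7 (rotate(+1)): offset=2, physical=[E,B,C,A,D], logical=[C,A,D,E,B]
After op 8 (rotate(+3)): offset=0, physical=[E,B,C,A,D], logical=[E,B,C,A,D]
After op 9 (replace(0, 'n')): offset=0, physical=[n,B,C,A,D], logical=[n,B,C,A,D]

Answer: n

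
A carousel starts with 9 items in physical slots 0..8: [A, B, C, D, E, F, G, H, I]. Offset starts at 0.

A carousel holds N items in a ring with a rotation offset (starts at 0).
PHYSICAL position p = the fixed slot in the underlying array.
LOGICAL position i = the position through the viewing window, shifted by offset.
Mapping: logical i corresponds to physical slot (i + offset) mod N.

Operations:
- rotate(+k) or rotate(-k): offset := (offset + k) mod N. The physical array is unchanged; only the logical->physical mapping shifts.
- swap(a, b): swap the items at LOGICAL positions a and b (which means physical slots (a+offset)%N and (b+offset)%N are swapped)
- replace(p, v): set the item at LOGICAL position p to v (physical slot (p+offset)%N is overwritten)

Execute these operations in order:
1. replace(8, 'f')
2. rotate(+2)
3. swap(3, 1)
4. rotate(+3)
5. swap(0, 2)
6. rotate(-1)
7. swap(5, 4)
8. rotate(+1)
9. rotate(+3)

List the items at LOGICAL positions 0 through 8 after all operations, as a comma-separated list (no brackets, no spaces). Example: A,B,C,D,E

After op 1 (replace(8, 'f')): offset=0, physical=[A,B,C,D,E,F,G,H,f], logical=[A,B,C,D,E,F,G,H,f]
After op 2 (rotate(+2)): offset=2, physical=[A,B,C,D,E,F,G,H,f], logical=[C,D,E,F,G,H,f,A,B]
After op 3 (swap(3, 1)): offset=2, physical=[A,B,C,F,E,D,G,H,f], logical=[C,F,E,D,G,H,f,A,B]
After op 4 (rotate(+3)): offset=5, physical=[A,B,C,F,E,D,G,H,f], logical=[D,G,H,f,A,B,C,F,E]
After op 5 (swap(0, 2)): offset=5, physical=[A,B,C,F,E,H,G,D,f], logical=[H,G,D,f,A,B,C,F,E]
After op 6 (rotate(-1)): offset=4, physical=[A,B,C,F,E,H,G,D,f], logical=[E,H,G,D,f,A,B,C,F]
After op 7 (swap(5, 4)): offset=4, physical=[f,B,C,F,E,H,G,D,A], logical=[E,H,G,D,A,f,B,C,F]
After op 8 (rotate(+1)): offset=5, physical=[f,B,C,F,E,H,G,D,A], logical=[H,G,D,A,f,B,C,F,E]
After op 9 (rotate(+3)): offset=8, physical=[f,B,C,F,E,H,G,D,A], logical=[A,f,B,C,F,E,H,G,D]

Answer: A,f,B,C,F,E,H,G,D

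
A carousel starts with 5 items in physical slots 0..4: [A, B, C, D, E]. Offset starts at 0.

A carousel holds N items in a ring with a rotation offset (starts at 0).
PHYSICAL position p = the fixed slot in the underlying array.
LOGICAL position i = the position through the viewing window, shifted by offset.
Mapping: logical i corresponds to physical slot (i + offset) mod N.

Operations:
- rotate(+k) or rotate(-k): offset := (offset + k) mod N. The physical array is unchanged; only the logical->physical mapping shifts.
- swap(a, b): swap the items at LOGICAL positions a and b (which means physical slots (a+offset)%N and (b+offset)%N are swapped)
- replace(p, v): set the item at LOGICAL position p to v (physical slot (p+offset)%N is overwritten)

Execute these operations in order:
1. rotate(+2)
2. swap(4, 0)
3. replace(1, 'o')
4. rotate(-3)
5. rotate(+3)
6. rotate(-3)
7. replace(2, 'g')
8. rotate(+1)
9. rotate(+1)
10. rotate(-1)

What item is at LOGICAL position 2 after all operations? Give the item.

After op 1 (rotate(+2)): offset=2, physical=[A,B,C,D,E], logical=[C,D,E,A,B]
After op 2 (swap(4, 0)): offset=2, physical=[A,C,B,D,E], logical=[B,D,E,A,C]
After op 3 (replace(1, 'o')): offset=2, physical=[A,C,B,o,E], logical=[B,o,E,A,C]
After op 4 (rotate(-3)): offset=4, physical=[A,C,B,o,E], logical=[E,A,C,B,o]
After op 5 (rotate(+3)): offset=2, physical=[A,C,B,o,E], logical=[B,o,E,A,C]
After op 6 (rotate(-3)): offset=4, physical=[A,C,B,o,E], logical=[E,A,C,B,o]
After op 7 (replace(2, 'g')): offset=4, physical=[A,g,B,o,E], logical=[E,A,g,B,o]
After op 8 (rotate(+1)): offset=0, physical=[A,g,B,o,E], logical=[A,g,B,o,E]
After op 9 (rotate(+1)): offset=1, physical=[A,g,B,o,E], logical=[g,B,o,E,A]
After op 10 (rotate(-1)): offset=0, physical=[A,g,B,o,E], logical=[A,g,B,o,E]

Answer: B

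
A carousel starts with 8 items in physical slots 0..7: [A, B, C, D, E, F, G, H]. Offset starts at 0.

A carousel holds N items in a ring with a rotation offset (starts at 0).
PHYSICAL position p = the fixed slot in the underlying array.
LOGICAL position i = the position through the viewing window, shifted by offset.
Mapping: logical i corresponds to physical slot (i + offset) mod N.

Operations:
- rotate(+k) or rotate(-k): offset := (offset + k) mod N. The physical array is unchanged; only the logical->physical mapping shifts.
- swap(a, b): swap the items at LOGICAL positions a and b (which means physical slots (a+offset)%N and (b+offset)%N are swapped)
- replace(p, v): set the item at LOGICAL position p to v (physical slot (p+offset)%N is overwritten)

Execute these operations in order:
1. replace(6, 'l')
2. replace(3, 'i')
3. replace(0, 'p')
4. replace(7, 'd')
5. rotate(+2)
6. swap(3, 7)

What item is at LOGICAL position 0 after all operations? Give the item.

After op 1 (replace(6, 'l')): offset=0, physical=[A,B,C,D,E,F,l,H], logical=[A,B,C,D,E,F,l,H]
After op 2 (replace(3, 'i')): offset=0, physical=[A,B,C,i,E,F,l,H], logical=[A,B,C,i,E,F,l,H]
After op 3 (replace(0, 'p')): offset=0, physical=[p,B,C,i,E,F,l,H], logical=[p,B,C,i,E,F,l,H]
After op 4 (replace(7, 'd')): offset=0, physical=[p,B,C,i,E,F,l,d], logical=[p,B,C,i,E,F,l,d]
After op 5 (rotate(+2)): offset=2, physical=[p,B,C,i,E,F,l,d], logical=[C,i,E,F,l,d,p,B]
After op 6 (swap(3, 7)): offset=2, physical=[p,F,C,i,E,B,l,d], logical=[C,i,E,B,l,d,p,F]

Answer: C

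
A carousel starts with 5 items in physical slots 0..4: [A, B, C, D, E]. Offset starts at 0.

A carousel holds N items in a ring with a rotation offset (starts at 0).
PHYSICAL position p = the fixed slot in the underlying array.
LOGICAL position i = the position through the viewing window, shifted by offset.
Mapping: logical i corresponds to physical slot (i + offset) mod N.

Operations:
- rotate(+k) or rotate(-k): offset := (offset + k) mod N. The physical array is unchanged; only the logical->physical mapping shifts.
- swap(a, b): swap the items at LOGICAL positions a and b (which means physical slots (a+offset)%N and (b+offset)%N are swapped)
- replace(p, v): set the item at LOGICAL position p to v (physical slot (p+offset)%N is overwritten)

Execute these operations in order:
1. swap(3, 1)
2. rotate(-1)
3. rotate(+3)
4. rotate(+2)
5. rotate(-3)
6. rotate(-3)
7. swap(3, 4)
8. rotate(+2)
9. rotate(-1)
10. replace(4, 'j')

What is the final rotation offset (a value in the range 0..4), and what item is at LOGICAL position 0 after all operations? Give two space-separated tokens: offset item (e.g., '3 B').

Answer: 4 E

Derivation:
After op 1 (swap(3, 1)): offset=0, physical=[A,D,C,B,E], logical=[A,D,C,B,E]
After op 2 (rotate(-1)): offset=4, physical=[A,D,C,B,E], logical=[E,A,D,C,B]
After op 3 (rotate(+3)): offset=2, physical=[A,D,C,B,E], logical=[C,B,E,A,D]
After op 4 (rotate(+2)): offset=4, physical=[A,D,C,B,E], logical=[E,A,D,C,B]
After op 5 (rotate(-3)): offset=1, physical=[A,D,C,B,E], logical=[D,C,B,E,A]
After op 6 (rotate(-3)): offset=3, physical=[A,D,C,B,E], logical=[B,E,A,D,C]
After op 7 (swap(3, 4)): offset=3, physical=[A,C,D,B,E], logical=[B,E,A,C,D]
After op 8 (rotate(+2)): offset=0, physical=[A,C,D,B,E], logical=[A,C,D,B,E]
After op 9 (rotate(-1)): offset=4, physical=[A,C,D,B,E], logical=[E,A,C,D,B]
After op 10 (replace(4, 'j')): offset=4, physical=[A,C,D,j,E], logical=[E,A,C,D,j]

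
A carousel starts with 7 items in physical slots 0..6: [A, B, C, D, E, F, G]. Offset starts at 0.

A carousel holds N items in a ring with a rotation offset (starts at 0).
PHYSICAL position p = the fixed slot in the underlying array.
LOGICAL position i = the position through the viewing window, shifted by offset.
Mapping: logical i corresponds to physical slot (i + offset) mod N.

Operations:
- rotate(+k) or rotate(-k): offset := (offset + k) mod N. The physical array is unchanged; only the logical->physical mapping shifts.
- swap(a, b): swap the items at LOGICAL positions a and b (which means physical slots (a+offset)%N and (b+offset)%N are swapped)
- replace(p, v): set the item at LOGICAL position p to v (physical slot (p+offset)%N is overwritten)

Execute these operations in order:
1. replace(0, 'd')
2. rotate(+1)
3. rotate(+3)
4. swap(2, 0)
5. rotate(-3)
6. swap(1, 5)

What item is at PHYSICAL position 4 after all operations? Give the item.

After op 1 (replace(0, 'd')): offset=0, physical=[d,B,C,D,E,F,G], logical=[d,B,C,D,E,F,G]
After op 2 (rotate(+1)): offset=1, physical=[d,B,C,D,E,F,G], logical=[B,C,D,E,F,G,d]
After op 3 (rotate(+3)): offset=4, physical=[d,B,C,D,E,F,G], logical=[E,F,G,d,B,C,D]
After op 4 (swap(2, 0)): offset=4, physical=[d,B,C,D,G,F,E], logical=[G,F,E,d,B,C,D]
After op 5 (rotate(-3)): offset=1, physical=[d,B,C,D,G,F,E], logical=[B,C,D,G,F,E,d]
After op 6 (swap(1, 5)): offset=1, physical=[d,B,E,D,G,F,C], logical=[B,E,D,G,F,C,d]

Answer: G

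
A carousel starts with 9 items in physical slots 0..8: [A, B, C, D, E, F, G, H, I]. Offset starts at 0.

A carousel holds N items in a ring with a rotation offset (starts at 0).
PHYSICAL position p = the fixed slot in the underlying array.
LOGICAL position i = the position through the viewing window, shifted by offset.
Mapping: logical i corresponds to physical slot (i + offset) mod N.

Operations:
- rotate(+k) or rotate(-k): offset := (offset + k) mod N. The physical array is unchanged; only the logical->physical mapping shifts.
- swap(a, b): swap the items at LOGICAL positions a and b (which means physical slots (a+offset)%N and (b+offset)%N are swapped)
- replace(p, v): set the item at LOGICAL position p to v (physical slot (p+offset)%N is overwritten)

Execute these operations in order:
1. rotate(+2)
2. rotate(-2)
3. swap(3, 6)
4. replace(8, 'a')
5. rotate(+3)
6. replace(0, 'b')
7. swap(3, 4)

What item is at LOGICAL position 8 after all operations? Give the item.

Answer: C

Derivation:
After op 1 (rotate(+2)): offset=2, physical=[A,B,C,D,E,F,G,H,I], logical=[C,D,E,F,G,H,I,A,B]
After op 2 (rotate(-2)): offset=0, physical=[A,B,C,D,E,F,G,H,I], logical=[A,B,C,D,E,F,G,H,I]
After op 3 (swap(3, 6)): offset=0, physical=[A,B,C,G,E,F,D,H,I], logical=[A,B,C,G,E,F,D,H,I]
After op 4 (replace(8, 'a')): offset=0, physical=[A,B,C,G,E,F,D,H,a], logical=[A,B,C,G,E,F,D,H,a]
After op 5 (rotate(+3)): offset=3, physical=[A,B,C,G,E,F,D,H,a], logical=[G,E,F,D,H,a,A,B,C]
After op 6 (replace(0, 'b')): offset=3, physical=[A,B,C,b,E,F,D,H,a], logical=[b,E,F,D,H,a,A,B,C]
After op 7 (swap(3, 4)): offset=3, physical=[A,B,C,b,E,F,H,D,a], logical=[b,E,F,H,D,a,A,B,C]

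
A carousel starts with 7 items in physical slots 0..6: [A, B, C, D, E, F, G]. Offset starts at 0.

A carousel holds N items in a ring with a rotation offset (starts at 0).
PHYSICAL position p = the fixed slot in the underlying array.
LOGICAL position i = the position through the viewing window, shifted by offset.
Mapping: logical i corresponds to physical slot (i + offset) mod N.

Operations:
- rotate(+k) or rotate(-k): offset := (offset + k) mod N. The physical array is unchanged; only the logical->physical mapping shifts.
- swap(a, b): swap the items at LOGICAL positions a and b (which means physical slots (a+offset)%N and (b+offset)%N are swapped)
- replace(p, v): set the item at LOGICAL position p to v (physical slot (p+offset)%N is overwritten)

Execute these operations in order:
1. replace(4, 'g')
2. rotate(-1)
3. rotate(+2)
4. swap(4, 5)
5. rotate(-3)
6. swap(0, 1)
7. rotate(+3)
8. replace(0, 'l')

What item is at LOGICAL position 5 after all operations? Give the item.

After op 1 (replace(4, 'g')): offset=0, physical=[A,B,C,D,g,F,G], logical=[A,B,C,D,g,F,G]
After op 2 (rotate(-1)): offset=6, physical=[A,B,C,D,g,F,G], logical=[G,A,B,C,D,g,F]
After op 3 (rotate(+2)): offset=1, physical=[A,B,C,D,g,F,G], logical=[B,C,D,g,F,G,A]
After op 4 (swap(4, 5)): offset=1, physical=[A,B,C,D,g,G,F], logical=[B,C,D,g,G,F,A]
After op 5 (rotate(-3)): offset=5, physical=[A,B,C,D,g,G,F], logical=[G,F,A,B,C,D,g]
After op 6 (swap(0, 1)): offset=5, physical=[A,B,C,D,g,F,G], logical=[F,G,A,B,C,D,g]
After op 7 (rotate(+3)): offset=1, physical=[A,B,C,D,g,F,G], logical=[B,C,D,g,F,G,A]
After op 8 (replace(0, 'l')): offset=1, physical=[A,l,C,D,g,F,G], logical=[l,C,D,g,F,G,A]

Answer: G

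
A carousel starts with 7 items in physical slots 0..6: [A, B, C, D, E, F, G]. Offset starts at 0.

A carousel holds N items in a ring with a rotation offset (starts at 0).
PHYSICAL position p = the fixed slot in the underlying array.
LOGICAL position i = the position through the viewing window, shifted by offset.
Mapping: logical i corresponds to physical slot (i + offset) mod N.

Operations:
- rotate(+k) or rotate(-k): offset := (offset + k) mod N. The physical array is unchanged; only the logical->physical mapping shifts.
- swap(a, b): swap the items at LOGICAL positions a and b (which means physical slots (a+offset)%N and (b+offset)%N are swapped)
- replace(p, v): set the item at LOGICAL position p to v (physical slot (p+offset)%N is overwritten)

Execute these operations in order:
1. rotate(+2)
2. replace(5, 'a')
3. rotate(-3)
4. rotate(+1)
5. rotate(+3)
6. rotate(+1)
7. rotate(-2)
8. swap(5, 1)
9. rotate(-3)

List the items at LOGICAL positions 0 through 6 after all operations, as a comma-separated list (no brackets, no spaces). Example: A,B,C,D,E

Answer: G,D,B,C,a,E,F

Derivation:
After op 1 (rotate(+2)): offset=2, physical=[A,B,C,D,E,F,G], logical=[C,D,E,F,G,A,B]
After op 2 (replace(5, 'a')): offset=2, physical=[a,B,C,D,E,F,G], logical=[C,D,E,F,G,a,B]
After op 3 (rotate(-3)): offset=6, physical=[a,B,C,D,E,F,G], logical=[G,a,B,C,D,E,F]
After op 4 (rotate(+1)): offset=0, physical=[a,B,C,D,E,F,G], logical=[a,B,C,D,E,F,G]
After op 5 (rotate(+3)): offset=3, physical=[a,B,C,D,E,F,G], logical=[D,E,F,G,a,B,C]
After op 6 (rotate(+1)): offset=4, physical=[a,B,C,D,E,F,G], logical=[E,F,G,a,B,C,D]
After op 7 (rotate(-2)): offset=2, physical=[a,B,C,D,E,F,G], logical=[C,D,E,F,G,a,B]
After op 8 (swap(5, 1)): offset=2, physical=[D,B,C,a,E,F,G], logical=[C,a,E,F,G,D,B]
After op 9 (rotate(-3)): offset=6, physical=[D,B,C,a,E,F,G], logical=[G,D,B,C,a,E,F]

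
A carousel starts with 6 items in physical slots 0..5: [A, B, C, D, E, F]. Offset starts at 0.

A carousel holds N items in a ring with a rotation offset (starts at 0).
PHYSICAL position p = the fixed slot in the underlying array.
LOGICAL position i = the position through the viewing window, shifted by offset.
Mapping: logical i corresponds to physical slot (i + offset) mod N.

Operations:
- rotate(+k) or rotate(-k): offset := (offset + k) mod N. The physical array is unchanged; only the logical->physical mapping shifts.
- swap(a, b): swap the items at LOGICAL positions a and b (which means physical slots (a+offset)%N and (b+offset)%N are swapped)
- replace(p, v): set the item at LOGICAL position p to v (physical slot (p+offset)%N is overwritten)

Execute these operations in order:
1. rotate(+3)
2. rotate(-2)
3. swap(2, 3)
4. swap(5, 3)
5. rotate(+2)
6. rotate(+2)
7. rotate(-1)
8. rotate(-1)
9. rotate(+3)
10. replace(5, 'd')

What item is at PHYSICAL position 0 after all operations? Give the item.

After op 1 (rotate(+3)): offset=3, physical=[A,B,C,D,E,F], logical=[D,E,F,A,B,C]
After op 2 (rotate(-2)): offset=1, physical=[A,B,C,D,E,F], logical=[B,C,D,E,F,A]
After op 3 (swap(2, 3)): offset=1, physical=[A,B,C,E,D,F], logical=[B,C,E,D,F,A]
After op 4 (swap(5, 3)): offset=1, physical=[D,B,C,E,A,F], logical=[B,C,E,A,F,D]
After op 5 (rotate(+2)): offset=3, physical=[D,B,C,E,A,F], logical=[E,A,F,D,B,C]
After op 6 (rotate(+2)): offset=5, physical=[D,B,C,E,A,F], logical=[F,D,B,C,E,A]
After op 7 (rotate(-1)): offset=4, physical=[D,B,C,E,A,F], logical=[A,F,D,B,C,E]
After op 8 (rotate(-1)): offset=3, physical=[D,B,C,E,A,F], logical=[E,A,F,D,B,C]
After op 9 (rotate(+3)): offset=0, physical=[D,B,C,E,A,F], logical=[D,B,C,E,A,F]
After op 10 (replace(5, 'd')): offset=0, physical=[D,B,C,E,A,d], logical=[D,B,C,E,A,d]

Answer: D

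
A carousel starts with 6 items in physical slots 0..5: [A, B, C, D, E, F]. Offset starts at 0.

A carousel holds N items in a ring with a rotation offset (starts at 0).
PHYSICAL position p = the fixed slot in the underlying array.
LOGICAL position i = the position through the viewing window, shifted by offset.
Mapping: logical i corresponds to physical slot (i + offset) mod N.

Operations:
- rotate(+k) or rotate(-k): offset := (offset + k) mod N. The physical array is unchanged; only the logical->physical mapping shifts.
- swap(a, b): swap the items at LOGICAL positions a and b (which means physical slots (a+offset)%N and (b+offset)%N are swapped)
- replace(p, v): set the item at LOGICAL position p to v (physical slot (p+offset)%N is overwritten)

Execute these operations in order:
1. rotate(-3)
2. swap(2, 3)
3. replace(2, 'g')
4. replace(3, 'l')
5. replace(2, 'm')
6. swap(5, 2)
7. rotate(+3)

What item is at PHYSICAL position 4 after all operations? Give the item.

After op 1 (rotate(-3)): offset=3, physical=[A,B,C,D,E,F], logical=[D,E,F,A,B,C]
After op 2 (swap(2, 3)): offset=3, physical=[F,B,C,D,E,A], logical=[D,E,A,F,B,C]
After op 3 (replace(2, 'g')): offset=3, physical=[F,B,C,D,E,g], logical=[D,E,g,F,B,C]
After op 4 (replace(3, 'l')): offset=3, physical=[l,B,C,D,E,g], logical=[D,E,g,l,B,C]
After op 5 (replace(2, 'm')): offset=3, physical=[l,B,C,D,E,m], logical=[D,E,m,l,B,C]
After op 6 (swap(5, 2)): offset=3, physical=[l,B,m,D,E,C], logical=[D,E,C,l,B,m]
After op 7 (rotate(+3)): offset=0, physical=[l,B,m,D,E,C], logical=[l,B,m,D,E,C]

Answer: E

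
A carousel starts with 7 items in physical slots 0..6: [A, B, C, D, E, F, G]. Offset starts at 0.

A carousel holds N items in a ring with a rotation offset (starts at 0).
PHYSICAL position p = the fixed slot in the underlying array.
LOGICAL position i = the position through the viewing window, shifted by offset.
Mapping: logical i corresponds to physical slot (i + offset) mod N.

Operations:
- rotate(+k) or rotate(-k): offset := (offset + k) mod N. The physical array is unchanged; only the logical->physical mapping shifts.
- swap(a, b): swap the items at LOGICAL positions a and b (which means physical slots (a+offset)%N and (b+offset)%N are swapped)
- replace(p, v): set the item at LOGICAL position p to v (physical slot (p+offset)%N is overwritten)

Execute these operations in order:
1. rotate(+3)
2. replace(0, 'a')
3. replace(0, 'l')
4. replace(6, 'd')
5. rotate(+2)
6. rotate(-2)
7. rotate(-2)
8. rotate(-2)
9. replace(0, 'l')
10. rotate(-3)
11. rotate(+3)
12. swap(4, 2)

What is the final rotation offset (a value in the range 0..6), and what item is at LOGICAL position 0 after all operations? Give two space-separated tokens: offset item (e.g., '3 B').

After op 1 (rotate(+3)): offset=3, physical=[A,B,C,D,E,F,G], logical=[D,E,F,G,A,B,C]
After op 2 (replace(0, 'a')): offset=3, physical=[A,B,C,a,E,F,G], logical=[a,E,F,G,A,B,C]
After op 3 (replace(0, 'l')): offset=3, physical=[A,B,C,l,E,F,G], logical=[l,E,F,G,A,B,C]
After op 4 (replace(6, 'd')): offset=3, physical=[A,B,d,l,E,F,G], logical=[l,E,F,G,A,B,d]
After op 5 (rotate(+2)): offset=5, physical=[A,B,d,l,E,F,G], logical=[F,G,A,B,d,l,E]
After op 6 (rotate(-2)): offset=3, physical=[A,B,d,l,E,F,G], logical=[l,E,F,G,A,B,d]
After op 7 (rotate(-2)): offset=1, physical=[A,B,d,l,E,F,G], logical=[B,d,l,E,F,G,A]
After op 8 (rotate(-2)): offset=6, physical=[A,B,d,l,E,F,G], logical=[G,A,B,d,l,E,F]
After op 9 (replace(0, 'l')): offset=6, physical=[A,B,d,l,E,F,l], logical=[l,A,B,d,l,E,F]
After op 10 (rotate(-3)): offset=3, physical=[A,B,d,l,E,F,l], logical=[l,E,F,l,A,B,d]
After op 11 (rotate(+3)): offset=6, physical=[A,B,d,l,E,F,l], logical=[l,A,B,d,l,E,F]
After op 12 (swap(4, 2)): offset=6, physical=[A,l,d,B,E,F,l], logical=[l,A,l,d,B,E,F]

Answer: 6 l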